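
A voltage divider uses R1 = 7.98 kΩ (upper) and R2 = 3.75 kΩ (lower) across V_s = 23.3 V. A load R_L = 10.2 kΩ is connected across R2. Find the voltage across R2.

V_out ≈ 5.96 V

R2 ‖ R_L = (3.75 × 10.2)/(3.75 + 10.2) = 2.742 kΩ.
Then V_out = V_s · R2'/(R1 + R2') = 23.3 × 2.742/10.72 = 5.959 V.
(Unloaded it would be 7.45 V; the load pulls it down.)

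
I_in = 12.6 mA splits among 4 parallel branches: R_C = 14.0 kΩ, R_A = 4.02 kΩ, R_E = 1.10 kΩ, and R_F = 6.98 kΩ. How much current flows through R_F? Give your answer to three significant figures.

ΣG = 1/14.0 + 1/4.02 + 1/1.10 + 1/6.98 = 1.373.
Current divider: I(R_F) = I_in · G_k/ΣG = 12.6 × (0.1433/1.373) = 12.6 × 0.1044 = 1.315 mA.

I ≈ 1.32 mA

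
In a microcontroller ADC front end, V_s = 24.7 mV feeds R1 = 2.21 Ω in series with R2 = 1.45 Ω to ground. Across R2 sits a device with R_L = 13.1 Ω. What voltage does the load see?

First combine the lower leg with the load: R2 ‖ R_L = 1.305 Ω.
Now apply the divider: V_out = 24.7 × 0.3714 = 9.172 mV.
(Unloaded it would be 9.79 mV; the load pulls it down.)

V_out ≈ 9.17 mV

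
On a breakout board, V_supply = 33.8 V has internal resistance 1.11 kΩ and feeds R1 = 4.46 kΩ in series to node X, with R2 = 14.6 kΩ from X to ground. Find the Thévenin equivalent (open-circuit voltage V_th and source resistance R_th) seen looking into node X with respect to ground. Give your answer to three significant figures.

V_th ≈ 24.5 V, R_th ≈ 4.03 kΩ

R1' = 1.11 + 4.46 = 5.570 kΩ (source resistance + R1).
V_th is the unloaded tap voltage: V_supply · R2/(R1'+R2) = 33.8 × 0.7238 = 24.47 V.
Zeroing V_supply shorts the top of R1' to ground, so R_th = R1' ‖ R2 = 4.032 kΩ.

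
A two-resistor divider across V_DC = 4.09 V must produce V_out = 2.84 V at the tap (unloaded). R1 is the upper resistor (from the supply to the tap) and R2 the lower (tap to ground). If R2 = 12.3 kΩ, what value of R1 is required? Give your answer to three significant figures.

The divider ratio is R2/(R1+R2) = 2.84/4.09 = 0.6944.
R1 = R2·(1/k − 1) = 12.3 × 0.4401 = 5.414 kΩ.

R1 ≈ 5.41 kΩ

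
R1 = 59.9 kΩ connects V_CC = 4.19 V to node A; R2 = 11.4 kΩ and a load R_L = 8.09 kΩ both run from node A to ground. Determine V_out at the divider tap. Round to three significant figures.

V_out ≈ 0.307 V

R2 ‖ R_L = (11.4 × 8.09)/(11.4 + 8.09) = 4.732 kΩ.
Now apply the divider: V_out = 4.19 × 0.07321 = 0.3068 V.
(Unloaded it would be 0.670 V; the load pulls it down.)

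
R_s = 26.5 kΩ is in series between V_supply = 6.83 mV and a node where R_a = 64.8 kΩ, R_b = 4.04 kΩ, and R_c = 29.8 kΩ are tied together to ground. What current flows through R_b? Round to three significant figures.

I ≈ 0.191 µA

Equivalent of the parallel group: R_p = 3.373 kΩ.
V_A = 6.83 × 3.373/29.87 = 0.7711 mV.
I(R_b) = V_A / R_b = 0.7711/4.04 = 0.1909 µA.
(Check via current divider: I_total = 0.2286 µA; share G_k/ΣG = 0.8348 → same result.)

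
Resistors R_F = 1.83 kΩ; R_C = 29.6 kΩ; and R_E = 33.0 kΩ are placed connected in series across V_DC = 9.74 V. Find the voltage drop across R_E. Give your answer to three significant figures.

V ≈ 4.99 V

Series total: ΣR = 1.83 + 29.6 + 33.0 = 64.43 kΩ.
By the voltage-divider rule, V = 9.74 × 33.00/64.43 = 4.989 V.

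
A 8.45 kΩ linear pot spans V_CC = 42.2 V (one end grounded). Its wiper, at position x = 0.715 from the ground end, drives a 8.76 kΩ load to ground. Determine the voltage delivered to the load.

The pot divides into 2.408 kΩ above the wiper and 6.042 kΩ below.
(x·R_p) ‖ R_L = 3.576 kΩ.
V_out = 42.2 × 3.576/(2.408 + 3.576) = 25.22 V.

V_out ≈ 25.2 V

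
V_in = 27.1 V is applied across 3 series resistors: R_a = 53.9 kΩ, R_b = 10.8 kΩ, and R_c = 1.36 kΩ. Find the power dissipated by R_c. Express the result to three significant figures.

P ≈ 0.229 mW

Series current I = V_in/ΣR = 27.1/66.06 = 0.4102 mA.
P = I²R = 0.1683 × 1.36 = 0.2289 mW.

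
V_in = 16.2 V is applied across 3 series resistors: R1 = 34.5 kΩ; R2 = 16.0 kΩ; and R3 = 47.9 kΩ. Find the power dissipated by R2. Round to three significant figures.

P ≈ 0.434 mW

The common current is I = 16.2/98.40 = 0.1646 mA.
P(R2) = I²·R2 = (0.1646)² × 16.0 = 0.4337 mW.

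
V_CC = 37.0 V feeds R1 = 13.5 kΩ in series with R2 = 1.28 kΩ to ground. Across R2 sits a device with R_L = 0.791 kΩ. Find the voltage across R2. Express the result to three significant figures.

R2 ‖ R_L = (1.28 × 0.791)/(1.28 + 0.791) = 0.4889 kΩ.
Then V_out = V_CC · R2'/(R1 + R2') = 37.0 × 0.4889/13.99 = 1.293 V.

V_out ≈ 1.29 V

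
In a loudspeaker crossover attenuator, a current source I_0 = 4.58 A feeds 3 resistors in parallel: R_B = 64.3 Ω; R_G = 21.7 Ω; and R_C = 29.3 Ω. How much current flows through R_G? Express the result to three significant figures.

Total conductance ΣG = 1/64.3 + 1/21.7 + 1/29.3 = 0.09576 (units of 1/Ω).
R_G takes the fraction G_k/ΣG = 0.04608/0.09576 = 0.4812, so I = 4.58 × 0.4812 = 2.204 A.

I ≈ 2.20 A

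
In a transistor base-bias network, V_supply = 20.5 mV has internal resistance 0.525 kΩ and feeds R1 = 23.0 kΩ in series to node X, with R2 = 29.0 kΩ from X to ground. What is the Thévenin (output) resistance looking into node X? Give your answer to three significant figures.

R1' = 0.525 + 23.0 = 23.52 kΩ (source resistance + R1).
Looking into X with the source shorted: R_th = R1'·R2/(R1'+R2) = 23.52 × 29.0/52.52 = 12.99 kΩ.

R_th ≈ 13.0 kΩ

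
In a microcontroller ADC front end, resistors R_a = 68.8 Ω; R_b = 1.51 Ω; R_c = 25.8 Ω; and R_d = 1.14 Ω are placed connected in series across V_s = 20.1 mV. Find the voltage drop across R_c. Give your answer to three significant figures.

Series total: ΣR = 68.8 + 1.51 + 25.8 + 1.14 = 97.25 Ω.
V = V_s · R/ΣR = 20.1 × 0.2653 = 5.332 mV.

V ≈ 5.33 mV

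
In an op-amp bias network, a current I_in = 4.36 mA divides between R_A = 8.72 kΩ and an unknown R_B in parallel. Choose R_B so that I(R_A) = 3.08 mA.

R_B ≈ 21.0 kΩ

Two-branch current divider: I_A = I_in · R_B/(R_A + R_B).
3.08/4.36 = R_B/(R_A + R_B) → R_B = R_A · (0.7064)/(1 − 0.7064) = 8.72 × 2.406 = 20.98 kΩ.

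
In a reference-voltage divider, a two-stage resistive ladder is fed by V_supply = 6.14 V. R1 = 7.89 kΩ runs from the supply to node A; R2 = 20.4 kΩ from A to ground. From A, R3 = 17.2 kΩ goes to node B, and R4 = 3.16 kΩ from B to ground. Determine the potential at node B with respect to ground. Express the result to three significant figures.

V_B ≈ 0.537 V

The second stage (R3 + R4 = 20.36 kΩ) loads node A in parallel with R2.
Effective lower resistance at A: R2 ‖ 20.36 = 10.19 kΩ.
V_A = 6.14 × 10.19/(7.89 + 10.19) = 3.461 V.
V_B = V_A × 0.1552 = 0.5371 V.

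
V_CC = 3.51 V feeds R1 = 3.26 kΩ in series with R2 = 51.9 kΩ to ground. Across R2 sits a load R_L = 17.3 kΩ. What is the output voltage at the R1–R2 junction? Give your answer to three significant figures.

The load sits in parallel with R2, giving an effective lower resistance R2' = R2·R_L/(R2+R_L) = 12.97 kΩ.
Now apply the divider: V_out = 3.51 × 0.7992 = 2.805 V.

V_out ≈ 2.81 V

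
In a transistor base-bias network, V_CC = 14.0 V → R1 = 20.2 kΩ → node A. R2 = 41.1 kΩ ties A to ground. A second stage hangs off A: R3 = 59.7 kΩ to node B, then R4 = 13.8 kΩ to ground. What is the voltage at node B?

Looking into the second stage from A: R3 + R4 = 73.50 kΩ appears in parallel with R2.
R2 ‖ (R3+R4) = 26.36 kΩ.
So V_A = 14.0 × 0.5662 = 7.926 V.
Stage 2 is unloaded, so V_B = V_A · R4/(R3+R4) = 7.926 × 13.8/73.50 = 1.488 V.

V_B ≈ 1.49 V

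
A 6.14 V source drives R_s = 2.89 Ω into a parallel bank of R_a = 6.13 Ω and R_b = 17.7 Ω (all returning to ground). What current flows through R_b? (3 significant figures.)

I ≈ 0.212 A

Combine the parallel branches: R_p = (1/6.13 + 1/17.7)⁻¹ = 4.553 Ω.
Node voltage V_A = V_in · R_p/(R_s + R_p) = 6.14 × 0.6117 = 3.756 V.
Branch current I = V_A/R_b = 3.756/17.7 = 0.2122 A.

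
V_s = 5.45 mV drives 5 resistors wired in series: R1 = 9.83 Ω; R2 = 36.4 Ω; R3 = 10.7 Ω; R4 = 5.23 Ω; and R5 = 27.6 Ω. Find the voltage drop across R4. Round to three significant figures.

Total series resistance ΣR = 9.83 + 36.4 + 10.7 + 5.23 + 27.6 = 89.76 Ω.
Voltage divider: V = V_s · (5.230 / 89.76) = 5.45 × 0.05827 = 0.3176 mV.

V ≈ 0.318 mV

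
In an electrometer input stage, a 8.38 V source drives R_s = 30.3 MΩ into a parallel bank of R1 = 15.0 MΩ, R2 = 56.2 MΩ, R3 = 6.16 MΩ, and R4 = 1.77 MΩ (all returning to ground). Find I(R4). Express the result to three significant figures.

Equivalent of the parallel group: R_p = 1.232 MΩ.
V_A = 8.38 × 1.232/31.53 = 0.3274 V.
I(R4) = V_A / R4 = 0.3274/1.77 = 0.1850 µA.

I ≈ 0.185 µA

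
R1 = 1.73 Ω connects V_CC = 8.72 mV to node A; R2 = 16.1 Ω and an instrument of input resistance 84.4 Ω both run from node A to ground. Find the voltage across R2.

First combine the lower leg with the load: R2 ‖ R_L = 13.52 Ω.
Now apply the divider: V_out = 8.72 × 0.8866 = 7.731 mV.
(Unloaded it would be 7.87 mV; the load pulls it down.)

V_out ≈ 7.73 mV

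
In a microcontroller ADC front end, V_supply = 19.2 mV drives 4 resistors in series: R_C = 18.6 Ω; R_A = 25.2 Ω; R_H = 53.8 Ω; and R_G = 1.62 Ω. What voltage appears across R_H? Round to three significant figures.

Series total: ΣR = 18.6 + 25.2 + 53.8 + 1.62 = 99.22 Ω.
Voltage divider: V = V_supply · (53.80 / 99.22) = 19.2 × 0.5422 = 10.41 mV.

V ≈ 10.4 mV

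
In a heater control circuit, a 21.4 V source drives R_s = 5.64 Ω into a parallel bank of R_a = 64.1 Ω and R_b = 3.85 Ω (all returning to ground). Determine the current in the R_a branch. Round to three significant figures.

I ≈ 0.131 A

Equivalent of the parallel group: R_p = 3.632 Ω.
Node voltage V_A = V_supply · R_p/(R_s + R_p) = 21.4 × 0.3917 = 8.383 V.
Branch current I = V_A/R_a = 8.383/64.1 = 0.1308 A.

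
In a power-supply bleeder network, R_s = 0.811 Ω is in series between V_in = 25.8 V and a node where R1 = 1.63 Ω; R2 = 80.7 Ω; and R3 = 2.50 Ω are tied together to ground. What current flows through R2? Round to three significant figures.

I ≈ 0.175 A

Parallel bank: R_p = 1/(1/1.63 + 1/80.7 + 1/2.50) = 0.9748 Ω.
V_A = 25.8 × 0.9748/1.786 = 14.08 V.
Branch current I = V_A/R2 = 14.08/80.7 = 0.1745 A.
(Equivalently: I_total = 14.45 A, then current-divider fraction G_k/ΣG = 0.01208.)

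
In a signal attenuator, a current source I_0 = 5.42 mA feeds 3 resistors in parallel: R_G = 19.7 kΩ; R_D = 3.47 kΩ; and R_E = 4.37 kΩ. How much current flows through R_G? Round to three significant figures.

ΣG = 1/19.7 + 1/3.47 + 1/4.37 = 0.5678.
R_G takes the fraction G_k/ΣG = 0.05076/0.5678 = 0.08940, so I = 5.42 × 0.08940 = 0.4846 mA.

I ≈ 0.485 mA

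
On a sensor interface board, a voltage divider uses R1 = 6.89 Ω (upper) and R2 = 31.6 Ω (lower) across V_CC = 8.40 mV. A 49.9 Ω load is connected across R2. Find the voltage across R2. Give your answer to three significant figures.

V_out ≈ 6.19 mV

R2 ‖ R_L = (31.6 × 49.9)/(31.6 + 49.9) = 19.35 Ω.
Voltage divider with the loaded lower leg: V_out = 8.40 × 19.35/(6.89 + 19.35) = 8.40 × 0.7374 = 6.194 mV.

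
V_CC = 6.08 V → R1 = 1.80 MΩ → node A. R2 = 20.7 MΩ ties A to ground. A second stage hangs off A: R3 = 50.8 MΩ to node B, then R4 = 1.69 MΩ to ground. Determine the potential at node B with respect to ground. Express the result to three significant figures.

Looking into the second stage from A: R3 + R4 = 52.49 MΩ appears in parallel with R2.
Effective lower resistance at A: R2 ‖ 52.49 = 14.85 MΩ.
V_A = 6.08 × 14.85/(1.80 + 14.85) = 5.423 V.
V_B = V_A × 0.03220 = 0.1746 V.

V_B ≈ 0.175 V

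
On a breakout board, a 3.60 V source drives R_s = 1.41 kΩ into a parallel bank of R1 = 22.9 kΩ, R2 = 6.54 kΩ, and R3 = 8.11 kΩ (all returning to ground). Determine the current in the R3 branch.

Equivalent of the parallel group: R_p = 3.126 kΩ.
V_A by voltage divider: V_A = 3.60 × 3.126/(1.41 + 3.126) = 2.481 V.
Branch current I = V_A/R3 = 2.481/8.11 = 0.3059 mA.
(Equivalently: I_total = 0.7936 mA, then current-divider fraction G_k/ΣG = 0.3855.)

I ≈ 0.306 mA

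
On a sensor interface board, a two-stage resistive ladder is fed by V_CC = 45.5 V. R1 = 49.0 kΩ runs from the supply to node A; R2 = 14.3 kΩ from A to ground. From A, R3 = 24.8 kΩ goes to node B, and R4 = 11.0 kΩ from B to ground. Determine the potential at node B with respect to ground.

V_B ≈ 2.41 V

Node A sees R2 in parallel with the series input of stage 2, R3 + R4 = 35.80 kΩ.
R2 ‖ (R3+R4) = 10.22 kΩ.
V_A = 45.5 × 10.22/(49.0 + 10.22) = 7.851 V.
Stage 2 is unloaded, so V_B = V_A · R4/(R3+R4) = 7.851 × 11.0/35.80 = 2.412 V.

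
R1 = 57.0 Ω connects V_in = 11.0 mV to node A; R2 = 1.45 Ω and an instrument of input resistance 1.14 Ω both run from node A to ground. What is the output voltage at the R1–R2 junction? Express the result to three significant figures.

R2 ‖ R_L = (1.45 × 1.14)/(1.45 + 1.14) = 0.6382 Ω.
Now apply the divider: V_out = 11.0 × 0.01107 = 0.1218 mV.
(Unloaded it would be 0.273 mV; the load pulls it down.)

V_out ≈ 0.122 mV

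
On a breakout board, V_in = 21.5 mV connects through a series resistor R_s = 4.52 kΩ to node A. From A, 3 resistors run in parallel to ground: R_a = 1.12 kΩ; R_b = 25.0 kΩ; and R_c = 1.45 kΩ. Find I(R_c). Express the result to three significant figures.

I ≈ 1.78 µA

Combine the parallel branches: R_p = (1/1.12 + 1/25.0 + 1/1.45)⁻¹ = 0.6163 kΩ.
Node voltage V_A = V_in · R_p/(R_s + R_p) = 21.5 × 0.1200 = 2.580 mV.
Branch current I = V_A/R_c = 2.580/1.45 = 1.779 µA.
(Check via current divider: I_total = 4.186 µA; share G_k/ΣG = 0.4251 → same result.)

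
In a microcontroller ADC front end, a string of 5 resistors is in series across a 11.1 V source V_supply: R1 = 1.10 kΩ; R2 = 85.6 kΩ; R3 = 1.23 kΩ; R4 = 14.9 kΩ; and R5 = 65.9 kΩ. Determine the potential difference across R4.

V ≈ 0.980 V

ΣR = 1.10 + 85.6 + 1.23 + 14.9 + 65.9 = 168.7 kΩ.
V = V_supply · R/ΣR = 11.1 × 0.08831 = 0.9802 V.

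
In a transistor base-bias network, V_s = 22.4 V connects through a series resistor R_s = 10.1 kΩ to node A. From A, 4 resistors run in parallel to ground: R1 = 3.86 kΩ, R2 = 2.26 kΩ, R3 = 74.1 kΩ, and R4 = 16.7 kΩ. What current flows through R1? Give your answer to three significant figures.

I ≈ 0.657 mA

Combine the parallel branches: R_p = (1/3.86 + 1/2.26 + 1/74.1 + 1/16.7)⁻¹ = 1.290 kΩ.
V_A by voltage divider: V_A = 22.4 × 1.290/(10.1 + 1.290) = 2.538 V.
I(R1) = V_A / R1 = 2.538/3.86 = 0.6574 mA.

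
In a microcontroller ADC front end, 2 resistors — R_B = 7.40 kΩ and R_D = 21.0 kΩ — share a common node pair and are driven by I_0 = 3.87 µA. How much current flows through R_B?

I ≈ 2.86 µA

Two-branch current divider: I_k = I_0 · R_other/(R_1 + R_2).
I(R_B) = 3.87 × 21.0/(7.40 + 21.0) = 3.87 × 0.7394 = 2.862 µA.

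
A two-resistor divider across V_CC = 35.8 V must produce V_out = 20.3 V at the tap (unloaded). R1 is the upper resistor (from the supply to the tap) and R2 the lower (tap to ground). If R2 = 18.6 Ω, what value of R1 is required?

R1 ≈ 14.2 Ω

V_out/V_CC = R2/(R1+R2) = 0.5670.
Rearranging, R1 = R2·(1−k)/k = 18.6 × 0.7635 = 14.20 Ω.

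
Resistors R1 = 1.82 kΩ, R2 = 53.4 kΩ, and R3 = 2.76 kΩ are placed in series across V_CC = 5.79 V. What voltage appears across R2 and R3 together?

V ≈ 5.61 V

Series total: ΣR = 1.82 + 53.4 + 2.76 = 57.98 kΩ.
R_{R2..R3} = 53.4 + 2.76 = 56.16 kΩ.
By the voltage-divider rule, V = 5.79 × 56.16/57.98 = 5.608 V.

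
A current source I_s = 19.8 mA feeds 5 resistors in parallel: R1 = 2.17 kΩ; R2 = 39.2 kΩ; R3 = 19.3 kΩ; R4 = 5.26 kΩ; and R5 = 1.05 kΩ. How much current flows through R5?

I ≈ 11.2 mA

Total conductance ΣG = 1/2.17 + 1/39.2 + 1/19.3 + 1/5.26 + 1/1.05 = 1.681 (units of 1/kΩ).
By the current-divider rule, I = I_s · G_k/ΣG = 19.8 × 0.5667 = 11.22 mA.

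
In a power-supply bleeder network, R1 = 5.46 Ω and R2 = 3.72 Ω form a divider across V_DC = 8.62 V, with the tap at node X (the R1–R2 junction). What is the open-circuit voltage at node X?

Open-circuit (no load on X): V_th = V_DC · R2/(R1 + R2) = 8.62 × 3.72/(5.460 + 3.72) = 3.493 V.

V_th ≈ 3.49 V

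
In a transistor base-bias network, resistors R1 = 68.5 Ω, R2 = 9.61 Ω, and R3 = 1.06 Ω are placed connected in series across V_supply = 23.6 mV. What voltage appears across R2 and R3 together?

ΣR = 68.5 + 9.61 + 1.06 = 79.17 Ω.
R_{R2..R3} = 9.61 + 1.06 = 10.67 Ω.
Voltage divider: V = V_supply · (10.67 / 79.17) = 23.6 × 0.1348 = 3.181 mV.

V ≈ 3.18 mV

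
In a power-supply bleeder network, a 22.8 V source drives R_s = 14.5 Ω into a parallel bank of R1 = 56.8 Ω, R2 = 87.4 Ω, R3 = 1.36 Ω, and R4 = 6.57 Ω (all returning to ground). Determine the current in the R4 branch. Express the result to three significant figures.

Equivalent of the parallel group: R_p = 1.091 Ω.
V_A = 22.8 × 1.091/15.59 = 1.596 V.
I(R4) = V_A / R4 = 1.596/6.57 = 0.2429 A.
(Check via current divider: I_total = 1.462 A; share G_k/ΣG = 0.1661 → same result.)

I ≈ 0.243 A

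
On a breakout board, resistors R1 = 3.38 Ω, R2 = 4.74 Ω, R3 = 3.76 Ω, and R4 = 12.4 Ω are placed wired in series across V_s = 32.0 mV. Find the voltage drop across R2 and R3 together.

V ≈ 11.2 mV

Series total: ΣR = 3.38 + 4.74 + 3.76 + 12.4 = 24.28 Ω.
R_{R2..R3} = 4.74 + 3.76 = 8.500 Ω.
Voltage divider: V = V_s · (8.500 / 24.28) = 32.0 × 0.3501 = 11.20 mV.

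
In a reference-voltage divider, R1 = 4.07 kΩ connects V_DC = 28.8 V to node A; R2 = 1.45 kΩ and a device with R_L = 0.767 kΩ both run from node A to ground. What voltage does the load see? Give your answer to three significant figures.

The load sits in parallel with R2, giving an effective lower resistance R2' = R2·R_L/(R2+R_L) = 0.5016 kΩ.
Then V_out = V_DC · R2'/(R1 + R2') = 28.8 × 0.5016/4.572 = 3.160 V.

V_out ≈ 3.16 V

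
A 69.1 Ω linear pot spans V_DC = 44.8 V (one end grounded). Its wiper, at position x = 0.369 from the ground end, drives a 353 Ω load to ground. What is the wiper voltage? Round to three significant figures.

Split the track: R_lower = x·R_p = 25.50 Ω, R_upper = (1−x)·R_p = 43.60 Ω.
(x·R_p) ‖ R_L = 23.78 Ω.
Loaded-divider output: V_out = 44.8 × 0.3529 = 15.81 V.

V_out ≈ 15.8 V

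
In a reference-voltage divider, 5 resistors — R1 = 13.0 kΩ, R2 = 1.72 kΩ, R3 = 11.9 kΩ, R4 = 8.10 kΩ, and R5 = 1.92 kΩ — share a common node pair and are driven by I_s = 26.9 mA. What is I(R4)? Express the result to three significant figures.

I ≈ 2.39 mA

Conductances: ΣG = 1/13.0 + 1/1.72 + 1/11.9 + 1/8.10 + 1/1.92 = 1.387 (1/kΩ).
Current divider: I(R4) = I_s · G_k/ΣG = 26.9 × (0.1235/1.387) = 26.9 × 0.08903 = 2.395 mA.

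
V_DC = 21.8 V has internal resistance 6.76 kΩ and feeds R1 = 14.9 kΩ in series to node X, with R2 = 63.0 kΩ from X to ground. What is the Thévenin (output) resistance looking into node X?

R1' = 6.76 + 14.9 = 21.66 kΩ (source resistance + R1).
Zeroing V_DC shorts the top of R1' to ground, so R_th = R1' ‖ R2 = 16.12 kΩ.

R_th ≈ 16.1 kΩ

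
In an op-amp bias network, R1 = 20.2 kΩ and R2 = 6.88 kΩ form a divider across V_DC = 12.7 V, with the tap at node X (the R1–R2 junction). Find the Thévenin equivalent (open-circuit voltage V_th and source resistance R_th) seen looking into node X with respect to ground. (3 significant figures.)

V_th ≈ 3.23 V, R_th ≈ 5.13 kΩ

Open-circuit (no load on X): V_th = V_DC · R2/(R1 + R2) = 12.7 × 6.88/(20.20 + 6.88) = 3.227 V.
With V_DC suppressed (replaced by a short), R_th = R1 ‖ R2 = (20.20 × 6.88)/(20.20 + 6.88) = 5.132 kΩ.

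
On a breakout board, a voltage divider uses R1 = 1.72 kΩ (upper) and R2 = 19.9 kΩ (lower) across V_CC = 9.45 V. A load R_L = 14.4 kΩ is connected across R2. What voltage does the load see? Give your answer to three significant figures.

V_out ≈ 7.84 V

First combine the lower leg with the load: R2 ‖ R_L = 8.355 kΩ.
Voltage divider with the loaded lower leg: V_out = 9.45 × 8.355/(1.72 + 8.355) = 9.45 × 0.8293 = 7.837 V.
(Unloaded it would be 8.70 V; the load pulls it down.)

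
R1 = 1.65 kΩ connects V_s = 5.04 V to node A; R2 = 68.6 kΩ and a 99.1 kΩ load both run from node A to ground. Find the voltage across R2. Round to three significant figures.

V_out ≈ 4.84 V

First combine the lower leg with the load: R2 ‖ R_L = 40.54 kΩ.
Voltage divider with the loaded lower leg: V_out = 5.04 × 40.54/(1.65 + 40.54) = 5.04 × 0.9609 = 4.843 V.
(Unloaded it would be 4.92 V; the load pulls it down.)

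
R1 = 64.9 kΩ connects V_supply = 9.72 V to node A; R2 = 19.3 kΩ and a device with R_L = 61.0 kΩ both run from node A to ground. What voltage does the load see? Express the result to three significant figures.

V_out ≈ 1.79 V

R2 ‖ R_L = (19.3 × 61.0)/(19.3 + 61.0) = 14.66 kΩ.
Then V_out = V_supply · R2'/(R1 + R2') = 9.72 × 14.66/79.56 = 1.791 V.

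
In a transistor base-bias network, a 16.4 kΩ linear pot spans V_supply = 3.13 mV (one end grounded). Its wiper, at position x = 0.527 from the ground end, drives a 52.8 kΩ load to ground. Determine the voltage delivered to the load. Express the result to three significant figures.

V_out ≈ 1.53 mV

Lower segment x·R_p = 8.643 kΩ; upper segment (1−x)·R_p = 7.757 kΩ.
R_L loads the lower segment: effective lower R = 7.427 kΩ.
V_out = 3.13 × 7.427/(7.757 + 7.427) = 1.531 mV.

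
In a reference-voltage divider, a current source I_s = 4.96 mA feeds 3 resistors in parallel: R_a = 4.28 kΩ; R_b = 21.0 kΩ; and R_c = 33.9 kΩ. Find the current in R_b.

I ≈ 0.760 mA

Total conductance ΣG = 1/4.28 + 1/21.0 + 1/33.9 = 0.3108 (units of 1/kΩ).
R_b takes the fraction G_k/ΣG = 0.04762/0.3108 = 0.1532, so I = 4.96 × 0.1532 = 0.7600 mA.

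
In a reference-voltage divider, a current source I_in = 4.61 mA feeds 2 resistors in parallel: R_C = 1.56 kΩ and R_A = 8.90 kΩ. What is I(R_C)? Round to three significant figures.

I ≈ 3.92 mA

For two parallel branches, I_k = I_in · (other R)/(sum of R).
So I = 4.61 × 8.90/10.46 = 3.922 mA.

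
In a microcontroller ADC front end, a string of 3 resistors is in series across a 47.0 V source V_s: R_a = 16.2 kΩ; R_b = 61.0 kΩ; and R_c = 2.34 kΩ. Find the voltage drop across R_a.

V ≈ 9.57 V

ΣR = 16.2 + 61.0 + 2.34 = 79.54 kΩ.
By the voltage-divider rule, V = 47.0 × 16.20/79.54 = 9.573 V.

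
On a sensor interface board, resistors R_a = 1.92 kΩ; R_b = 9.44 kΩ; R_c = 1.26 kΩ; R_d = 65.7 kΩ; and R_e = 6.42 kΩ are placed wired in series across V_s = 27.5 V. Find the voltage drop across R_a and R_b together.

Total series resistance ΣR = 1.92 + 9.44 + 1.26 + 65.7 + 6.42 = 84.74 kΩ.
R_{R_a..R_b} = 1.92 + 9.44 = 11.36 kΩ.
Voltage divider: V = V_s · (11.36 / 84.74) = 27.5 × 0.1341 = 3.687 V.

V ≈ 3.69 V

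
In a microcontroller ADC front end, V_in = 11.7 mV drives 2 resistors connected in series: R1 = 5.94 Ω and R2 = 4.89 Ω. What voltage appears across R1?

V ≈ 6.42 mV

Series total: ΣR = 5.94 + 4.89 = 10.83 Ω.
By the voltage-divider rule, V = 11.7 × 5.940/10.83 = 6.417 mV.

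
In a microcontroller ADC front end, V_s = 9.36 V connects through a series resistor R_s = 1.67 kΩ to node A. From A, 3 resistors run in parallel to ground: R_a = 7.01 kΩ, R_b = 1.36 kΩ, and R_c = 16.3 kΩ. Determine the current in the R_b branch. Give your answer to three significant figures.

I ≈ 2.68 mA

Parallel bank: R_p = 1/(1/7.01 + 1/1.36 + 1/16.3) = 1.065 kΩ.
V_A by voltage divider: V_A = 9.36 × 1.065/(1.67 + 1.065) = 3.644 V.
I(R_b) = V_A / R_b = 3.644/1.36 = 2.679 mA.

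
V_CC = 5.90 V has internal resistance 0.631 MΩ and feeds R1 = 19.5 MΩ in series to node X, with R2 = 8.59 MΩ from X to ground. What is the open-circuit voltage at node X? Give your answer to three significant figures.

R1' = 0.631 + 19.5 = 20.13 MΩ (source resistance + R1).
V_th is the unloaded tap voltage: V_CC · R2/(R1'+R2) = 5.90 × 0.2991 = 1.765 V.

V_th ≈ 1.76 V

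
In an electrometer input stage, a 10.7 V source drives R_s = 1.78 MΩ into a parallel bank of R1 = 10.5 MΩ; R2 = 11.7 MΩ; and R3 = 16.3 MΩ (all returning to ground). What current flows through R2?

Combine the parallel branches: R_p = (1/10.5 + 1/11.7 + 1/16.3)⁻¹ = 4.131 MΩ.
V_A by voltage divider: V_A = 10.7 × 4.131/(1.78 + 4.131) = 7.478 V.
Branch current I = V_A/R2 = 7.478/11.7 = 0.6391 µA.

I ≈ 0.639 µA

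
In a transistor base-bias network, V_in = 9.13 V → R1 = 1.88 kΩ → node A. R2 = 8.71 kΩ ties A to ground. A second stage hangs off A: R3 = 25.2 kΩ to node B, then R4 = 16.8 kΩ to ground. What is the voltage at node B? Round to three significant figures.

Looking into the second stage from A: R3 + R4 = 42.00 kΩ appears in parallel with R2.
Effective lower resistance at A: R2 ‖ 42.00 = 7.214 kΩ.
First divider: V_A = V_in · 7.214/(1.88 + 7.214) = 7.243 V.
Then the unloaded second divider: V_B = V_A × R4/(R3+R4) = 7.243 × 0.4000 = 2.897 V.

V_B ≈ 2.90 V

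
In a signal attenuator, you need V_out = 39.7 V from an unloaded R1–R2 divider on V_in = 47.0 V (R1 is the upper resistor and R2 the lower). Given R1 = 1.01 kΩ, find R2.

Required fraction k = V_out/V_in = 0.8447.
Rearranging, R2 = R1·k/(1−k) = 1.01 × 5.438 = 5.493 kΩ.

R2 ≈ 5.49 kΩ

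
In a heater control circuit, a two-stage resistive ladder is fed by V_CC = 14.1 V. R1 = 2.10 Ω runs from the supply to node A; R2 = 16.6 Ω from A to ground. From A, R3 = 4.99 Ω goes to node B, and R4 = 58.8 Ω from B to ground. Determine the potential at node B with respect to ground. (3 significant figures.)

The second stage (R3 + R4 = 63.79 Ω) loads node A in parallel with R2.
Effective lower resistance at A: R2 ‖ 63.79 = 13.17 Ω.
First divider: V_A = V_CC · 13.17/(2.10 + 13.17) = 12.16 V.
Then the unloaded second divider: V_B = V_A × R4/(R3+R4) = 12.16 × 0.9218 = 11.21 V.

V_B ≈ 11.2 V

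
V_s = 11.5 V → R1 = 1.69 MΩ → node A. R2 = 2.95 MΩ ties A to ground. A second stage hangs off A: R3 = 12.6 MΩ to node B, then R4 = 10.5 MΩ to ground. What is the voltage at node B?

V_B ≈ 3.18 V

Looking into the second stage from A: R3 + R4 = 23.10 MΩ appears in parallel with R2.
R2 ‖ (R3+R4) = 2.616 MΩ.
So V_A = 11.5 × 0.6075 = 6.986 V.
V_B = V_A × 0.4545 = 3.176 V.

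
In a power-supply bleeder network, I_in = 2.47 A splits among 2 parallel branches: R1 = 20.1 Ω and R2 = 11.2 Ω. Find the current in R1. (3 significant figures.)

I ≈ 0.884 A

Two-branch current divider: I_k = I_in · R_other/(R_1 + R_2).
I(R1) = 2.47 × 11.2/(20.1 + 11.2) = 2.47 × 0.3578 = 0.8838 A.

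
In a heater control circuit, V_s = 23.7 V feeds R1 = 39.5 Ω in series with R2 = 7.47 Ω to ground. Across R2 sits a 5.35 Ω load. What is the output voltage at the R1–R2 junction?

V_out ≈ 1.73 V

The load sits in parallel with R2, giving an effective lower resistance R2' = R2·R_L/(R2+R_L) = 3.117 Ω.
Now apply the divider: V_out = 23.7 × 0.07315 = 1.734 V.
(Unloaded it would be 3.77 V; the load pulls it down.)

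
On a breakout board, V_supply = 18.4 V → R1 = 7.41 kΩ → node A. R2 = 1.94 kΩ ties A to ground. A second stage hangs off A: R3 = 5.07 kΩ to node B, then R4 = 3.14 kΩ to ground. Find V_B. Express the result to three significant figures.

V_B ≈ 1.23 V

Node A sees R2 in parallel with the series input of stage 2, R3 + R4 = 8.210 kΩ.
R2 ‖ (R3+R4) = 1.569 kΩ.
V_A = 18.4 × 1.569/(7.41 + 1.569) = 3.216 V.
Stage 2 is unloaded, so V_B = V_A · R4/(R3+R4) = 3.216 × 3.14/8.210 = 1.230 V.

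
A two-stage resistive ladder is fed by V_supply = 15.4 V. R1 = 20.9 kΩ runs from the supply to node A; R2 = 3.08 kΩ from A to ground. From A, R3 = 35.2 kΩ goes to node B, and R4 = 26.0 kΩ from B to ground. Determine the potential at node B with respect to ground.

V_B ≈ 0.805 V

The second stage (R3 + R4 = 61.20 kΩ) loads node A in parallel with R2.
R2 ‖ (R3+R4) = 2.932 kΩ.
First divider: V_A = V_supply · 2.932/(20.9 + 2.932) = 1.895 V.
Then the unloaded second divider: V_B = V_A × R4/(R3+R4) = 1.895 × 0.4248 = 0.8050 V.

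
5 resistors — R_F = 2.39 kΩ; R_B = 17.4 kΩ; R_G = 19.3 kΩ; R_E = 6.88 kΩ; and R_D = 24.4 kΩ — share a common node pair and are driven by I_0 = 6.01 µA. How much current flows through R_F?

ΣG = 1/2.39 + 1/17.4 + 1/19.3 + 1/6.88 + 1/24.4 = 0.7140.
Current divider: I(R_F) = I_0 · G_k/ΣG = 6.01 × (0.4184/0.7140) = 6.01 × 0.5860 = 3.522 µA.

I ≈ 3.52 µA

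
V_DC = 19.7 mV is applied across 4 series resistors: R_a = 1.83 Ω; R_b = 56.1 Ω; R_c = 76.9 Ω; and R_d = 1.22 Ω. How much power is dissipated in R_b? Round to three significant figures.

ΣR = 136.1 Ω → I = 19.7/136.1 = 0.1448 mA.
V(R_b) = I·R = 8.123 mV; P = V·I = 8.123 × 0.1448 = 1.176 µW.

P ≈ 1.18 µW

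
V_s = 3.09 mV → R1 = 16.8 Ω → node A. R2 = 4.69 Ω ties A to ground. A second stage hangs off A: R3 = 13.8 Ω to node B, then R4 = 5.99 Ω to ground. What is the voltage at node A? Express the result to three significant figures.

Looking into the second stage from A: R3 + R4 = 19.79 Ω appears in parallel with R2.
Effective lower resistance at A: R2 ‖ 19.79 = 3.791 Ω.
V_A = 3.09 × 3.791/(16.8 + 3.791) = 0.5690 mV.

V_A ≈ 0.569 mV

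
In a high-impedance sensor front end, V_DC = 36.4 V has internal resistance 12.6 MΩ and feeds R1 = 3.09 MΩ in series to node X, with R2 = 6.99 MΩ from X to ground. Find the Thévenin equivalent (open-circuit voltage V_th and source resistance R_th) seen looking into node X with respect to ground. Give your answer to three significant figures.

V_th ≈ 11.2 V, R_th ≈ 4.84 MΩ

R1' = 12.6 + 3.09 = 15.69 MΩ (source resistance + R1).
With X open, the divider is unloaded: V_th = 36.4 × 6.99/22.68 = 11.22 V.
With V_DC suppressed (replaced by a short), R_th = R1' ‖ R2 = (15.69 × 6.99)/(15.69 + 6.99) = 4.836 MΩ.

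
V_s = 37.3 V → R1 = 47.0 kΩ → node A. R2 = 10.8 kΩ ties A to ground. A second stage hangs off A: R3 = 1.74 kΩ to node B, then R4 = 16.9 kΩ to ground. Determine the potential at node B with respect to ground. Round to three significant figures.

V_B ≈ 4.30 V

The second stage (R3 + R4 = 18.64 kΩ) loads node A in parallel with R2.
R2 ‖ (R3+R4) = 6.838 kΩ.
So V_A = 37.3 × 0.1270 = 4.738 V.
Stage 2 is unloaded, so V_B = V_A · R4/(R3+R4) = 4.738 × 16.9/18.64 = 4.295 V.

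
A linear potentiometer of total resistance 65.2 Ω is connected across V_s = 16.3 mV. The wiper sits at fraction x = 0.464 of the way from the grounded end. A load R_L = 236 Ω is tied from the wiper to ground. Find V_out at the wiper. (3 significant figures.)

The pot divides into 34.95 Ω above the wiper and 30.25 Ω below.
Lower segment in parallel with the load: 30.25 ‖ 236 = 26.82 Ω.
Loaded-divider output: V_out = 16.3 × 0.4342 = 7.077 mV.

V_out ≈ 7.08 mV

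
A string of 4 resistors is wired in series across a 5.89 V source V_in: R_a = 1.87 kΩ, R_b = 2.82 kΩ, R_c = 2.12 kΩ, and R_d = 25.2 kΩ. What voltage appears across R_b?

V ≈ 0.519 V

Total series resistance ΣR = 1.87 + 2.82 + 2.12 + 25.2 = 32.01 kΩ.
By the voltage-divider rule, V = 5.89 × 2.820/32.01 = 0.5189 V.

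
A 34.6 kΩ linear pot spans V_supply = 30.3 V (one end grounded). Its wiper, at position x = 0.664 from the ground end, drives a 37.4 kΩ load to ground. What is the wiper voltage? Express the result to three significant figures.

Split the track: R_lower = x·R_p = 22.97 kΩ, R_upper = (1−x)·R_p = 11.63 kΩ.
Lower segment in parallel with the load: 22.97 ‖ 37.4 = 14.23 kΩ.
V_out = 30.3 × 14.23/(11.63 + 14.23) = 16.68 V.

V_out ≈ 16.7 V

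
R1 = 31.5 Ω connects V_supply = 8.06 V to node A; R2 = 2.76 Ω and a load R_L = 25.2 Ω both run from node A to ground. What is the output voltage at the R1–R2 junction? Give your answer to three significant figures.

V_out ≈ 0.590 V

First combine the lower leg with the load: R2 ‖ R_L = 2.488 Ω.
Then V_out = V_supply · R2'/(R1 + R2') = 8.06 × 2.488/33.99 = 0.5899 V.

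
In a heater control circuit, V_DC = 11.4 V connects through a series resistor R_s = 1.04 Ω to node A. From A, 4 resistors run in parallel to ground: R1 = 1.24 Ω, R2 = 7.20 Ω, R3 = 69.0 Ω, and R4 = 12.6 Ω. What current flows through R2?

I ≈ 0.761 A

Equivalent of the parallel group: R_p = 0.9623 Ω.
Node voltage V_A = V_DC · R_p/(R_s + R_p) = 11.4 × 0.4806 = 5.479 V.
Branch current I = V_A/R2 = 5.479/7.20 = 0.7609 A.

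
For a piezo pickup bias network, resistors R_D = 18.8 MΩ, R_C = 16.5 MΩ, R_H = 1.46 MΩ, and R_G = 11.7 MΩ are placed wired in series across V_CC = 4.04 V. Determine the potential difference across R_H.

V ≈ 0.122 V

ΣR = 18.8 + 16.5 + 1.46 + 11.7 = 48.46 MΩ.
V = V_CC · R/ΣR = 4.04 × 0.03013 = 0.1217 V.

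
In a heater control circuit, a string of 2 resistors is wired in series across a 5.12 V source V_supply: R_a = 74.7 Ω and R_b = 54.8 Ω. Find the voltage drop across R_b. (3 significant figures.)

Total series resistance ΣR = 74.7 + 54.8 = 129.5 Ω.
By the voltage-divider rule, V = 5.12 × 54.80/129.5 = 2.167 V.

V ≈ 2.17 V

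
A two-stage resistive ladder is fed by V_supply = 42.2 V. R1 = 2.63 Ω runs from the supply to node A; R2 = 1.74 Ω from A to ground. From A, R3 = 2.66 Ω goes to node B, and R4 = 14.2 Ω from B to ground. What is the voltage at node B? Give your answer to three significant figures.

V_B ≈ 13.3 V

Looking into the second stage from A: R3 + R4 = 16.86 Ω appears in parallel with R2.
R2 ‖ (R3+R4) = 1.577 Ω.
So V_A = 42.2 × 0.3749 = 15.82 V.
V_B = V_A × 0.8422 = 13.32 V.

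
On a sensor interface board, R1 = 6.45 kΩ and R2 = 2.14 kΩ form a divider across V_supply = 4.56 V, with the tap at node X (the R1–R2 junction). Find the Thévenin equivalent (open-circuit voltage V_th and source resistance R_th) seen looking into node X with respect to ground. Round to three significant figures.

V_th ≈ 1.14 V, R_th ≈ 1.61 kΩ

Open-circuit (no load on X): V_th = V_supply · R2/(R1 + R2) = 4.56 × 2.14/(6.450 + 2.14) = 1.136 V.
Zeroing V_supply shorts the top of R1 to ground, so R_th = R1 ‖ R2 = 1.607 kΩ.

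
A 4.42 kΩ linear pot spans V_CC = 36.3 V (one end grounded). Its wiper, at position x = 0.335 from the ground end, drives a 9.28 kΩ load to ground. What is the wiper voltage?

V_out ≈ 11.0 V

The pot divides into 2.939 kΩ above the wiper and 1.481 kΩ below.
Lower segment in parallel with the load: 1.481 ‖ 9.28 = 1.277 kΩ.
Then V_out = V_CC · 1.277/(2.939 + 1.277) = 10.99 V.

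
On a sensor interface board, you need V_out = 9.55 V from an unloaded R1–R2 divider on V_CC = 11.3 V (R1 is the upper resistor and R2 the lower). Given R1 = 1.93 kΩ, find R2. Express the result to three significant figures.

Required fraction k = V_out/V_CC = 0.8451.
So R2 = R1 · V_out/(V_CC − V_out) = 1.93 × 9.55/(11.3 − 9.55) = 1.93 × 5.457 = 10.53 kΩ.

R2 ≈ 10.5 kΩ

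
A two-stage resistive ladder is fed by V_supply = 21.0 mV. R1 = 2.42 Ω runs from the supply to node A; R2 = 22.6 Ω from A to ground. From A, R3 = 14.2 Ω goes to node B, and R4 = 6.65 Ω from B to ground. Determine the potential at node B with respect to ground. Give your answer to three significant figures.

V_B ≈ 5.48 mV

Node A sees R2 in parallel with the series input of stage 2, R3 + R4 = 20.85 Ω.
R2 ‖ (R3+R4) = 10.84 Ω.
First divider: V_A = V_supply · 10.84/(2.42 + 10.84) = 17.17 mV.
V_B = V_A × 0.3189 = 5.476 mV.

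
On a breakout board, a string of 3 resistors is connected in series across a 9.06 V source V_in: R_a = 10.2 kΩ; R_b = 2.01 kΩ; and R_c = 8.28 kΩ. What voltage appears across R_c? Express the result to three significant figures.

ΣR = 10.2 + 2.01 + 8.28 = 20.49 kΩ.
V = V_in · R/ΣR = 9.06 × 0.4041 = 3.661 V.

V ≈ 3.66 V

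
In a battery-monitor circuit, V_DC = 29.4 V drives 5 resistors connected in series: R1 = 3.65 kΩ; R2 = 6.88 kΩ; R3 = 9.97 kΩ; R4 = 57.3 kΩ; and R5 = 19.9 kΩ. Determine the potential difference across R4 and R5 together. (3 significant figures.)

V ≈ 23.2 V

ΣR = 3.65 + 6.88 + 9.97 + 57.3 + 19.9 = 97.70 kΩ.
R_{R4..R5} = 57.3 + 19.9 = 77.20 kΩ.
Voltage divider: V = V_DC · (77.20 / 97.70) = 29.4 × 0.7902 = 23.23 V.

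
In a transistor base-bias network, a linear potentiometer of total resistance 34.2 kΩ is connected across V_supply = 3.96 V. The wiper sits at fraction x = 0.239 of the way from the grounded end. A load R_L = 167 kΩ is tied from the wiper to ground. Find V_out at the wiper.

V_out ≈ 0.912 V

Split the track: R_lower = x·R_p = 8.174 kΩ, R_upper = (1−x)·R_p = 26.03 kΩ.
R_L loads the lower segment: effective lower R = 7.792 kΩ.
Loaded-divider output: V_out = 3.96 × 0.2304 = 0.9125 V.
(Unloaded: V_out = x·V_supply = 0.946 V.)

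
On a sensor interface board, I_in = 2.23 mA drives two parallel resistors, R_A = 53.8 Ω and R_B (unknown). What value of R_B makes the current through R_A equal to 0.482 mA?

R_B ≈ 14.8 Ω

The fraction through R_A equals R_B/(R_A+R_B).
0.482/2.23 = R_B/(R_A + R_B) → R_B = R_A · (0.2161)/(1 − 0.2161) = 53.8 × 0.2757 = 14.84 Ω.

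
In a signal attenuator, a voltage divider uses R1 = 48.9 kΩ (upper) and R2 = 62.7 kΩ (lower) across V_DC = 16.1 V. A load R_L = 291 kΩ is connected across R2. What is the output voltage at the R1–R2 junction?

The load sits in parallel with R2, giving an effective lower resistance R2' = R2·R_L/(R2+R_L) = 51.59 kΩ.
Now apply the divider: V_out = 16.1 × 0.5134 = 8.265 V.

V_out ≈ 8.27 V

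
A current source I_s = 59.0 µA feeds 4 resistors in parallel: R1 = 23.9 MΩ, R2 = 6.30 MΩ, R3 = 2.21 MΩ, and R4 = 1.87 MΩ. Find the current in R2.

I ≈ 7.88 µA

Conductances: ΣG = 1/23.9 + 1/6.30 + 1/2.21 + 1/1.87 = 1.188 (1/MΩ).
R2 takes the fraction G_k/ΣG = 0.1587/1.188 = 0.1336, so I = 59.0 × 0.1336 = 7.884 µA.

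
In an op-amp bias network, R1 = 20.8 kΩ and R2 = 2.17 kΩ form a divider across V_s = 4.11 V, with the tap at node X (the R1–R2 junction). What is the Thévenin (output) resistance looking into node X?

R_th ≈ 1.96 kΩ

With V_s suppressed (replaced by a short), R_th = R1 ‖ R2 = (20.80 × 2.17)/(20.80 + 2.17) = 1.965 kΩ.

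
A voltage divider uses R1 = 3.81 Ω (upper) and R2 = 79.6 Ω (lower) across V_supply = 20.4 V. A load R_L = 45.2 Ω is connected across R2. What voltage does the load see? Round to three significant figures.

V_out ≈ 18.0 V

The load sits in parallel with R2, giving an effective lower resistance R2' = R2·R_L/(R2+R_L) = 28.83 Ω.
Voltage divider with the loaded lower leg: V_out = 20.4 × 28.83/(3.81 + 28.83) = 20.4 × 0.8833 = 18.02 V.
(Unloaded it would be 19.5 V; the load pulls it down.)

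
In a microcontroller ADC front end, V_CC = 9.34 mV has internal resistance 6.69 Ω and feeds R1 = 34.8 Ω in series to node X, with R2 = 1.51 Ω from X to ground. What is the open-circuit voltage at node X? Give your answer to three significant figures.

V_th ≈ 0.328 mV

R1' = 6.69 + 34.8 = 41.49 Ω (source resistance + R1).
Open-circuit (no load on X): V_th = V_CC · R2/(R1' + R2) = 9.34 × 1.51/(41.49 + 1.51) = 0.3280 mV.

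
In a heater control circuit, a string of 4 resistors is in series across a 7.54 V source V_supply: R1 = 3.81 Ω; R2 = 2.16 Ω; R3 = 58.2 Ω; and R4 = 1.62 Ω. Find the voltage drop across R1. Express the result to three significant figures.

ΣR = 3.81 + 2.16 + 58.2 + 1.62 = 65.79 Ω.
By the voltage-divider rule, V = 7.54 × 3.810/65.79 = 0.4367 V.

V ≈ 0.437 V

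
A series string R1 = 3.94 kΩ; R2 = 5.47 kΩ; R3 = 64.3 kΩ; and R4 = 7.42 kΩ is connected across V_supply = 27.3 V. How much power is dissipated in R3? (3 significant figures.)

P ≈ 7.28 mW

Series current I = V_supply/ΣR = 27.3/81.13 = 0.3365 mA.
P(R3) = I²·R3 = (0.3365)² × 64.3 = 7.281 mW.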